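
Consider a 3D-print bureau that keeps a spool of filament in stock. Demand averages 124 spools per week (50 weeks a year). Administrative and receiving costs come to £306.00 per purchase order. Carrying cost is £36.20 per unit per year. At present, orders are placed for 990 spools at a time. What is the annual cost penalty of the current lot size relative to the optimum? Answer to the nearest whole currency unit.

Annual demand D = 124 × 50 = 6,200.
EOQ = √(2DS/H) = √(2 × 6,200 × 306 / 36.2) ≈ 323.76.
Cost at Q* = (D/Q*)S + (Q*/2)H = √(2DSH) ≈ £11,719.95.
Cost at Q = 990: (6,200/990)×306 + (990/2)×36.2 = £1,916.36 + £17,919.00 = £19,835.36.
Excess = £19,835.36 − £11,719.95 = £8,115.41.

Extra cost ≈ £8,115 per year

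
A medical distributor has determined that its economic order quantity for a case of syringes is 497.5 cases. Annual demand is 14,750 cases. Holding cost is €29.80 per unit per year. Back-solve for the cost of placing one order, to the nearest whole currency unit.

S ≈ €250

Squaring Q* = √(2DS/H) gives Q*² = 2DS/H.
From Q* = √(2DS/H): S = Q*²H / (2D) = 497.5² × 29.8 / (2 × 14,750) = 250.0233.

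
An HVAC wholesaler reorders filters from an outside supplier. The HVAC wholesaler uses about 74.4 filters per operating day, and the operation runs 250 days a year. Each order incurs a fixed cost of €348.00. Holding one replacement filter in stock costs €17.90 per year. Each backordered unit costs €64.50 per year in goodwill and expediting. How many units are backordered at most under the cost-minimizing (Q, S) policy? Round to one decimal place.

S* ≈ 208.8 filters

Annual demand D = 74.4 × 250 = 18,600.
With planned backorders, Q* = √(2DS/H) · √((H+B)/B).
√(2DS/H) = √(2 × 18,600 × 348 / 17.9) = 850.422.
√((H+B)/B) = √((17.9+64.5)/64.5) = 1.1303.
Q* ≈ 961.210.
S* = Q* · H/(H+B) = 961.210 × 17.9/82.4 ≈ 208.807.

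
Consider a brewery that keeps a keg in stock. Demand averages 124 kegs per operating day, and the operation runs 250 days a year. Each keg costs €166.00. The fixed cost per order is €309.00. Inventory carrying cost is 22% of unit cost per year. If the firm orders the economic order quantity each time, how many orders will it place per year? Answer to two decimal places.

N ≈ 42.80 orders per year

Annual demand D = 124 × 250 = 31,000.
Holding cost H = 0.22 × €166.00 = €36.5200 per unit per year.
The optimal lot size = √(2DS/H) = √(2 × 31,000 × 309 / 36.52) ≈ 724.29.
Orders per year = D / Q* = 31,000 / 724.29 ≈ 42.801.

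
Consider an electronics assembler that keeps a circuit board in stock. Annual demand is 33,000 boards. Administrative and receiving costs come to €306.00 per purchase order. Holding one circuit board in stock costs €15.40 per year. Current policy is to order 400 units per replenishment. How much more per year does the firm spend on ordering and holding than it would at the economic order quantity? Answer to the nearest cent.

Extra cost ≈ €10,689.29 per year

EOQ = √(2DS/H) = √(2 × 33,000 × 306 / 15.4) ≈ 1145.18.
Cost at Q* = (D/Q*)S + (Q*/2)H = √(2DSH) ≈ €17,635.71.
Cost at Q = 400: (33,000/400)×306 + (400/2)×15.4 = €25,245.00 + €3,080.00 = €28,325.00.
Excess = €28,325.00 − €17,635.71 = €10,689.29.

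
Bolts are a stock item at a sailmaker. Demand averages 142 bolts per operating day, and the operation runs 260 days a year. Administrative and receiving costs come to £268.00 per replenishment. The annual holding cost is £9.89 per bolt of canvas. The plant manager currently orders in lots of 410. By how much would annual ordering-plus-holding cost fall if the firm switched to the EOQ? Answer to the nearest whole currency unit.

Extra cost ≈ £12,171 per year

Annual demand D = 142 × 260 = 36,920.
EOQ = √(2DS/H) = √(2 × 36,920 × 268 / 9.89) ≈ 1414.54.
Cost at Q* = (D/Q*)S + (Q*/2)H = √(2DSH) ≈ £13,989.80.
Cost at Q = 410: (36,920/410)×268 + (410/2)×9.89 = £24,133.07 + £2,027.45 = £26,160.52.
Excess = £26,160.52 − £13,989.80 = £12,170.73.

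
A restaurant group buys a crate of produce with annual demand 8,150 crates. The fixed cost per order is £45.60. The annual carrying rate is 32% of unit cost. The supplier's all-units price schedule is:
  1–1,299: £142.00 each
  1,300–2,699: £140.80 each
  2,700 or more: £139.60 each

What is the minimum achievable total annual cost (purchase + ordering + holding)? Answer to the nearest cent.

Holding cost per unit per year at price C is H = 0.32·C.
Candidates are each tier's EOQ (if it falls in that tier) and each price-break quantity.
EOQ at £142.00 = 127.9 (feasible in tier 1): TC = 8,150×£142.00 + (8,150/127.9)×45.6 + (127.9/2)×0.32×£142.00 = £1,163,111.60.
EOQ at £140.80 = 128.4 < 1300, so use break Q=1300: TC = 8,150×£140.80 + (8,150/1300.0)×45.6 + (1300.0/2)×0.32×£140.80 = £1,177,092.28.
EOQ at £139.60 = 129.0 < 2700, so use break Q=2700: TC = 8,150×£139.60 + (8,150/2700.0)×45.6 + (2700.0/2)×0.32×£139.60 = £1,198,184.84.
Lowest total cost among the candidates is at Q = 127.9.

TC* ≈ £1,163,111.60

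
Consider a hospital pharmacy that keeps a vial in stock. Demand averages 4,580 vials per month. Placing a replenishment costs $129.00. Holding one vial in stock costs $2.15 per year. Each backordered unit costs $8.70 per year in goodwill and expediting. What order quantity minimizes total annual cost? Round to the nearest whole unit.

Annual demand D = 4,580 × 12 = 54,960.
With planned backorders, Q* = √(2DS/H) · √((H+B)/B).
√(2DS/H) = √(2 × 54,960 × 129 / 2.15) = 2568.112.
√((H+B)/B) = √((2.15+8.7)/8.7) = 1.1167.
Q* ≈ 2867.934.

Q* ≈ 2,868 vials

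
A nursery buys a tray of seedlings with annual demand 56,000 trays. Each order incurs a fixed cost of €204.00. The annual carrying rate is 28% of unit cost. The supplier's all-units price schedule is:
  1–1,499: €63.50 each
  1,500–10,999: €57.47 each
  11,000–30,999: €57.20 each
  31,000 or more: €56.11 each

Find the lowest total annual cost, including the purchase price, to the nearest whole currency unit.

TC* ≈ €3,238,005

Holding cost per unit per year at price C is H = 0.28·C.
Candidates are each tier's EOQ (if it falls in that tier) and each price-break quantity.
EOQ at €63.50 = 1133.6 (feasible in tier 1): TC = 56,000×€63.50 + (56,000/1133.6)×204 + (1133.6/2)×0.28×€63.50 = €3,576,155.33.
EOQ at €57.47 = 1191.6 < 1500, so use break Q=1500: TC = 56,000×€57.47 + (56,000/1500.0)×204 + (1500.0/2)×0.28×€57.47 = €3,238,004.70.
EOQ at €57.20 = 1194.4 < 11000, so use break Q=11000: TC = 56,000×€57.20 + (56,000/11000.0)×204 + (11000.0/2)×0.28×€57.20 = €3,292,326.55.
EOQ at €56.11 = 1205.9 < 31000, so use break Q=31000: TC = 56,000×€56.11 + (56,000/31000.0)×204 + (31000.0/2)×0.28×€56.11 = €3,386,045.92.
Lowest total cost among the candidates is at Q = 1500.0.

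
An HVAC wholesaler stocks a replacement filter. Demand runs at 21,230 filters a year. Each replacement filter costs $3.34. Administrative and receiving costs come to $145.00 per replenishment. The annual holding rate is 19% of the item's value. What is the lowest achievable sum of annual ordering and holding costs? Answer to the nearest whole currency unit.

Holding cost H = 0.19 × $3.34 = $0.6346 per unit per year.
The optimal lot size = √(2DS/H) = √(2 × 21,230 × 145 / 0.6346) ≈ 3114.76.
At Q*, ordering cost (D/Q*)S equals holding cost (Q*/2)H, each = √(DSH/2).
Minimum total = √(2DSH) = √(2 × 21,230 × 145 × 0.6346) ≈ 1976.624.

TC* ≈ $1,977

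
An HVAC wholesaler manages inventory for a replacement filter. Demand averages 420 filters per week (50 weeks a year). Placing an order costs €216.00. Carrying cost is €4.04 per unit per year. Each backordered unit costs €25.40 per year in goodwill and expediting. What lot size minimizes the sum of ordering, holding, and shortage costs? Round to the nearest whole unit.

Q* ≈ 1,613 filters

Annual demand D = 420 × 50 = 21,000.
With planned backorders, Q* = √(2DS/H) · √((H+B)/B).
√(2DS/H) = √(2 × 21,000 × 216 / 4.04) = 1498.514.
√((H+B)/B) = √((4.04+25.4)/25.4) = 1.0766.
Q* ≈ 1613.292.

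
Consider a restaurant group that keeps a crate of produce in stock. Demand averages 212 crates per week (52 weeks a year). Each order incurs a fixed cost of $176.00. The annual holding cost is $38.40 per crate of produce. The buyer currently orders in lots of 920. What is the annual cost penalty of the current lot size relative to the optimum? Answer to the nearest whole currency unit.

Annual demand D = 212 × 52 = 11,024.
EOQ = √(2DS/H) = √(2 × 11,024 × 176 / 38.4) ≈ 317.89.
Cost at Q* = (D/Q*)S + (Q*/2)H = √(2DSH) ≈ $12,206.93.
Cost at Q = 920: (11,024/920)×176 + (920/2)×38.4 = $2,108.94 + $17,664.00 = $19,772.94.
Excess = $19,772.94 − $12,206.93 = $7,566.01.

Extra cost ≈ $7,566 per year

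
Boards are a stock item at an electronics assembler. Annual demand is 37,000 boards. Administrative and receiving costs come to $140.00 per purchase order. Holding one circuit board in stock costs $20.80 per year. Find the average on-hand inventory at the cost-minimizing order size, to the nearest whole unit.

Average inventory ≈ 353 boards

EOQ = √(2DS/H) = √(2 × 37,000 × 140 / 20.8) ≈ 705.75.
Average inventory = Q*/2 ≈ 705.75 / 2 = 352.873.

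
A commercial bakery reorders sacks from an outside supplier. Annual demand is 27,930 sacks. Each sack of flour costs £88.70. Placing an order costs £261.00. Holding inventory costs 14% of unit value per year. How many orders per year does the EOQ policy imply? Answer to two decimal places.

N ≈ 25.78 orders per year

Holding cost H = 0.14 × £88.70 = £12.4180 per unit per year.
EOQ = √(2DS/H) = √(2 × 27,930 × 261 / 12.418) ≈ 1083.54.
Orders per year = D / Q* = 27,930 / 1083.54 ≈ 25.777.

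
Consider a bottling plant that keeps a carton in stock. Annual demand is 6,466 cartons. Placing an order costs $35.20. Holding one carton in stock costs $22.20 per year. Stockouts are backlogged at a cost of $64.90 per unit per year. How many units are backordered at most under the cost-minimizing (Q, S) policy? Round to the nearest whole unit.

S* ≈ 42 cartons

With planned backorders, Q* = √(2DS/H) · √((H+B)/B).
√(2DS/H) = √(2 × 6,466 × 35.2 / 22.2) = 143.195.
√((H+B)/B) = √((22.2+64.9)/64.9) = 1.1585.
Q* ≈ 165.888.
S* = Q* · H/(H+B) = 165.888 × 22.2/87.1 ≈ 42.281.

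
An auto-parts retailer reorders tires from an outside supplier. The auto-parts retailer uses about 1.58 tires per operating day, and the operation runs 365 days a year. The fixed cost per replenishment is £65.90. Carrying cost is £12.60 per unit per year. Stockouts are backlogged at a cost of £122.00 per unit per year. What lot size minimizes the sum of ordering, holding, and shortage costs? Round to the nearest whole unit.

Q* ≈ 82 tires

Annual demand D = 1.58 × 365 = 576.7.
With planned backorders, Q* = √(2DS/H) · √((H+B)/B).
√(2DS/H) = √(2 × 576.7 × 65.9 / 12.6) = 77.669.
√((H+B)/B) = √((12.6+122)/122) = 1.0504.
Q* ≈ 81.581.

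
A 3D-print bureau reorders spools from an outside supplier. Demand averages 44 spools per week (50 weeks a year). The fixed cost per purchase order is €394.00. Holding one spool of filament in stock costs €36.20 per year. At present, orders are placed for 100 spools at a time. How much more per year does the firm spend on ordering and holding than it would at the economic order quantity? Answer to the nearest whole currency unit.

Extra cost ≈ €2,556 per year

Annual demand D = 44 × 50 = 2,200.
EOQ = √(2DS/H) = √(2 × 2,200 × 394 / 36.2) ≈ 218.84.
Cost at Q* = (D/Q*)S + (Q*/2)H = √(2DSH) ≈ €7,921.89.
Cost at Q = 100: (2,200/100)×394 + (100/2)×36.2 = €8,668.00 + €1,810.00 = €10,478.00.
Excess = €10,478.00 − €7,921.89 = €2,556.11.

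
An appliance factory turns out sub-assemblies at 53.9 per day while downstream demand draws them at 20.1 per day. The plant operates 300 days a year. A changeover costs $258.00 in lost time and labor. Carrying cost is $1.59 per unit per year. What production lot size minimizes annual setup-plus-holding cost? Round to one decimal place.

Q* ≈ 1,766.5 sub-assemblies

Annual demand D = 20.1 × 300 = 6,030.
Production build-up factor (1 − d/p) = 1 − 20.1/53.9 = 0.6271.
Q* = √(2DS / (H(1 − d/p))) = √(2 × 6,030 × 258 / (1.59 × 0.6271)).
= √(3,111,480 / 0.9971) ≈ 1766.530.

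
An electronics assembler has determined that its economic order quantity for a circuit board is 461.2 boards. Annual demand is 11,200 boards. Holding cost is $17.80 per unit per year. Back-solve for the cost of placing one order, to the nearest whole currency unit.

Invert the EOQ relation Q*² = 2DS/H.
From Q* = √(2DS/H): S = Q*²H / (2D) = 461.2² × 17.8 / (2 × 11,200) = 169.0249.

S ≈ $169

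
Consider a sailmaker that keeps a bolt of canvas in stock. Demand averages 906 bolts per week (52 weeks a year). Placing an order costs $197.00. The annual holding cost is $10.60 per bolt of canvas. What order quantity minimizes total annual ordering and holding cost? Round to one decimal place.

Annual demand D = 906 × 52 = 47,112.
EOQ = √(2DS / H) = √(2 × 47,112 × 197 / 10.6).
= √(18,562,128 / 10.6) = √1,751,144.1509 ≈ 1323.308.

Q* ≈ 1,323.3 bolts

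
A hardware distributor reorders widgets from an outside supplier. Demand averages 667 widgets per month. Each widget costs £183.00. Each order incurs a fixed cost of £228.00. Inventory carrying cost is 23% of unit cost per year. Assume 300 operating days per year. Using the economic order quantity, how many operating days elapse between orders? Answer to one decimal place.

Annual demand D = 667 × 12 = 8,004.
Holding cost H = 0.23 × £183.00 = £42.0900 per unit per year.
Q* = √(2DS/H) = √(2 × 8,004 × 228 / 42.09) ≈ 294.47.
Cycle time = Q*/D × 300 = 294.47 / 8,004 × 300 ≈ 11.037 days.

T ≈ 11.0 days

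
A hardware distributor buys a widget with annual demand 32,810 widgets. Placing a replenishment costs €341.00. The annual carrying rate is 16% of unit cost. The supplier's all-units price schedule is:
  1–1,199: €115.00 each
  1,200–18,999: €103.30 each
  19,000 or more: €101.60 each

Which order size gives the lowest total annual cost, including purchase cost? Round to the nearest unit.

Holding cost per unit per year at price C is H = 0.16·C.
Candidates are each tier's EOQ (if it falls in that tier) and each price-break quantity.
EOQ at €115.00 = 1102.8 (feasible in tier 1): TC = 32,810×€115.00 + (32,810/1102.8)×341 + (1102.8/2)×0.16×€115.00 = €3,793,441.04.
EOQ at €103.30 = 1163.6 < 1200, so use break Q=1200: TC = 32,810×€103.30 + (32,810/1200.0)×341 + (1200.0/2)×0.16×€103.30 = €3,408,513.31.
EOQ at €101.60 = 1173.2 < 19000, so use break Q=19000: TC = 32,810×€101.60 + (32,810/19000.0)×341 + (19000.0/2)×0.16×€101.60 = €3,488,516.85.
Lowest total cost is €3,408,513.31 at Q = 1200.0.

Q* ≈ 1,200 widgets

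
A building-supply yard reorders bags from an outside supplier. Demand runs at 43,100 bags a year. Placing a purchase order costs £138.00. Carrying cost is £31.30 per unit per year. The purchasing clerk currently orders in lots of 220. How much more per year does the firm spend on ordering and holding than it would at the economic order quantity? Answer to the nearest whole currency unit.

Extra cost ≈ £11,183 per year

EOQ = √(2DS/H) = √(2 × 43,100 × 138 / 31.3) ≈ 616.48.
Cost at Q* = (D/Q*)S + (Q*/2)H = √(2DSH) ≈ £19,295.91.
Cost at Q = 220: (43,100/220)×138 + (220/2)×31.3 = £27,035.45 + £3,443.00 = £30,478.45.
Excess = £30,478.45 − £19,295.91 = £11,182.54.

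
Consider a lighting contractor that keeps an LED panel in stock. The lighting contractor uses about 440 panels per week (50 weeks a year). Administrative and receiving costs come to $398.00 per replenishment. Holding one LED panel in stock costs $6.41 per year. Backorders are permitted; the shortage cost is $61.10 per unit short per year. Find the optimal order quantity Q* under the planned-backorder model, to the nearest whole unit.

Q* ≈ 1,737 panels

Annual demand D = 440 × 50 = 22,000.
With planned backorders, Q* = √(2DS/H) · √((H+B)/B).
√(2DS/H) = √(2 × 22,000 × 398 / 6.41) = 1652.871.
√((H+B)/B) = √((6.41+61.1)/61.1) = 1.0511.
Q* ≈ 1737.410.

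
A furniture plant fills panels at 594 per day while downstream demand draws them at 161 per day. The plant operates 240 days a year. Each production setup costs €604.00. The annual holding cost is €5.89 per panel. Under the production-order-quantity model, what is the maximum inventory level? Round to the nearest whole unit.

Annual demand D = 161 × 240 = 38,640.
Production build-up factor (1 − d/p) = 1 − 161/594 = 0.7290.
Q* = √(2DS / (H(1 − d/p))) = √(2 × 38,640 × 604 / (5.89 × 0.7290)).
= √(46,677,120 / 4.2936) ≈ 3297.188.
Maximum inventory = Q*(1 − d/p) = 3297.188 × 0.7290 ≈ 2403.505.

I_max ≈ 2,404 panels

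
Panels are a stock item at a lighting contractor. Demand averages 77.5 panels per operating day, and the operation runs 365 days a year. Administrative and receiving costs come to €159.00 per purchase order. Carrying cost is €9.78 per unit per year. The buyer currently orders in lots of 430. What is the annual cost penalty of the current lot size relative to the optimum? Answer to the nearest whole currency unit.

Annual demand D = 77.5 × 365 = 28,287.5.
EOQ = √(2DS/H) = √(2 × 28,287.5 × 159 / 9.78) ≈ 959.05.
Cost at Q* = (D/Q*)S + (Q*/2)H = √(2DSH) ≈ €9,379.51.
Cost at Q = 430: (28,287.5/430)×159 + (430/2)×9.78 = €10,459.80 + €2,102.70 = €12,562.50.
Excess = €12,562.50 − €9,379.51 = €3,182.98.

Extra cost ≈ €3,183 per year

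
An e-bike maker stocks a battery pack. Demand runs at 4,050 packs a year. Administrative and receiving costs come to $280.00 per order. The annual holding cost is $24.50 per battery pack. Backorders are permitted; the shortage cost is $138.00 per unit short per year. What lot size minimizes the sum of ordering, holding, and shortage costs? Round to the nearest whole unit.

Q* ≈ 330 packs

With planned backorders, Q* = √(2DS/H) · √((H+B)/B).
√(2DS/H) = √(2 × 4,050 × 280 / 24.5) = 304.256.
√((H+B)/B) = √((24.5+138)/138) = 1.0851.
Q* ≈ 330.161.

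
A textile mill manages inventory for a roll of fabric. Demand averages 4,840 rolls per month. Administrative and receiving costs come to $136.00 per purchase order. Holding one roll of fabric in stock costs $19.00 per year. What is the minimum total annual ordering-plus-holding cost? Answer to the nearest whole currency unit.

TC* ≈ $17,325

Annual demand D = 4,840 × 12 = 58,080.
The optimal lot size = √(2DS/H) = √(2 × 58,080 × 136 / 19) ≈ 911.84.
At the optimum the two cost components are equal, so total cost = 2·(Q*/2)H = Q*·H.
Minimum total = √(2DSH) = √(2 × 58,080 × 136 × 19) ≈ 17325.052.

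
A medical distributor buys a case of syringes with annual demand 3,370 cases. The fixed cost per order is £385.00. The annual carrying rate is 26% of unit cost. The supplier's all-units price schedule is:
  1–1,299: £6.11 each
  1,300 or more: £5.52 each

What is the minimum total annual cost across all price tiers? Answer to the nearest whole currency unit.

Holding cost per unit per year at price C is H = 0.26·C.
For each price level, check whether its EOQ is feasible; otherwise the best quantity at that price is the breakpoint.
EOQ at £6.11 = 1278.1 (feasible in tier 1): TC = 3,370×£6.11 + (3,370/1278.1)×385 + (1278.1/2)×0.26×£6.11 = £22,621.03.
EOQ at £5.52 = 1344.6 (feasible in tier 2): TC = 3,370×£5.52 + (3,370/1344.6)×385 + (1344.6/2)×0.26×£5.52 = £20,532.22.
Lowest total cost among the candidates is at Q = 1344.6.

TC* ≈ £20,532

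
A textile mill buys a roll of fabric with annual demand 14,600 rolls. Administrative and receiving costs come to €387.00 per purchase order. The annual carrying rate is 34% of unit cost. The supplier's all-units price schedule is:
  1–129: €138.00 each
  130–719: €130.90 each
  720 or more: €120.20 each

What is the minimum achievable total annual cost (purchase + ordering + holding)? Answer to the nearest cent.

Holding cost per unit per year at price C is H = 0.34·C.
For each price level, check whether its EOQ is feasible; otherwise the best quantity at that price is the breakpoint.
Tier 1 (€138.00): EOQ = 490.8 exceeds tier's upper bound 129, so this tier is dominated.
EOQ at €130.90 = 503.9 (feasible in tier 2): TC = 14,600×€130.90 + (14,600/503.9)×387 + (503.9/2)×0.34×€130.90 = €1,933,566.23.
EOQ at €120.20 = 525.8 < 720, so use break Q=720: TC = 14,600×€120.20 + (14,600/720.0)×387 + (720.0/2)×0.34×€120.20 = €1,777,479.98.
Lowest total cost among the candidates is at Q = 720.0.

TC* ≈ €1,777,479.98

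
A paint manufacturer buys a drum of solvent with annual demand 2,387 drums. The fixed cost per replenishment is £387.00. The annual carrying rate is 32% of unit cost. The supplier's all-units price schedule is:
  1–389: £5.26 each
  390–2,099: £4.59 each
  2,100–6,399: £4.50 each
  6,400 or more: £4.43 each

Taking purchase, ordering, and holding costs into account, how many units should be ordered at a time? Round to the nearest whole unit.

Q* ≈ 1,122 drums

Holding cost per unit per year at price C is H = 0.32·C.
Evaluate total cost at each tier's feasible EOQ or, if the EOQ is below the tier, at the tier's minimum quantity.
Tier 1 (£5.26): EOQ = 1047.7 exceeds tier's upper bound 389, so this tier is dominated.
EOQ at £4.59 = 1121.5 (feasible in tier 2): TC = 2,387×£4.59 + (2,387/1121.5)×387 + (1121.5/2)×0.32×£4.59 = £12,603.65.
EOQ at £4.50 = 1132.7 < 2100, so use break Q=2100: TC = 2,387×£4.50 + (2,387/2100.0)×387 + (2100.0/2)×0.32×£4.50 = £12,693.39.
EOQ at £4.43 = 1141.6 < 6400, so use break Q=6400: TC = 2,387×£4.43 + (2,387/6400.0)×387 + (6400.0/2)×0.32×£4.43 = £15,255.07.
Lowest total cost is £12,603.65 at Q = 1121.5.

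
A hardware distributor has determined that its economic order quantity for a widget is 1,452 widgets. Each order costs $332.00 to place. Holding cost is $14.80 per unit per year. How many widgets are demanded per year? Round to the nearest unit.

D ≈ 46,992 widgets per year

The basic EOQ model gives Q* = √(2DS/H); rearrange for the unknown.
From Q* = √(2DS/H): D = Q*²H / (2S) = 1,452² × 14.8 / (2 × 332) = 46992.318.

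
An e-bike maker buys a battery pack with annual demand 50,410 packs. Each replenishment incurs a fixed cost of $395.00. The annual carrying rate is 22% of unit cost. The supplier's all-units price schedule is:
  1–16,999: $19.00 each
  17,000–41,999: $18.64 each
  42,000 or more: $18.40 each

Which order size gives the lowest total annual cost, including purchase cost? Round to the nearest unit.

Holding cost per unit per year at price C is H = 0.22·C.
Evaluate total cost at each tier's feasible EOQ or, if the EOQ is below the tier, at the tier's minimum quantity.
EOQ at $19.00 = 3086.6 (feasible in tier 1): TC = 50,410×$19.00 + (50,410/3086.6)×395 + (3086.6/2)×0.22×$19.00 = $970,692.09.
EOQ at $18.64 = 3116.3 < 17000, so use break Q=17000: TC = 50,410×$18.64 + (50,410/17000.0)×395 + (17000.0/2)×0.22×$18.64 = $975,670.49.
EOQ at $18.40 = 3136.5 < 42000, so use break Q=42000: TC = 50,410×$18.40 + (50,410/42000.0)×395 + (42000.0/2)×0.22×$18.40 = $1,013,026.09.
Lowest total cost is $970,692.09 at Q = 3086.6.

Q* ≈ 3,087 packs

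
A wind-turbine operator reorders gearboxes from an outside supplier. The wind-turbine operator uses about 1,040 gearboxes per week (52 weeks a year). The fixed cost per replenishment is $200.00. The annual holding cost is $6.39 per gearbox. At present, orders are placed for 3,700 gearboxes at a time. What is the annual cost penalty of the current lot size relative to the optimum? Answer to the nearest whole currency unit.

Extra cost ≈ $2,988 per year

Annual demand D = 1,040 × 52 = 54,080.
EOQ = √(2DS/H) = √(2 × 54,080 × 200 / 6.39) ≈ 1839.92.
Cost at Q* = (D/Q*)S + (Q*/2)H = √(2DSH) ≈ $11,757.06.
Cost at Q = 3,700: (54,080/3,700)×200 + (3,700/2)×6.39 = $2,923.24 + $11,821.50 = $14,744.74.
Excess = $14,744.74 − $11,757.06 = $2,987.68.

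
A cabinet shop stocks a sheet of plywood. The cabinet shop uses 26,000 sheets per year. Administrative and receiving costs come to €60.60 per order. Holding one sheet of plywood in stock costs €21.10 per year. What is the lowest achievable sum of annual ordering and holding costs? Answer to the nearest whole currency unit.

Q* = √(2DS/H) = √(2 × 26,000 × 60.6 / 21.1) ≈ 386.45.
At Q*, ordering cost (D/Q*)S equals holding cost (Q*/2)H, each = √(DSH/2).
Minimum total = √(2DSH) = √(2 × 26,000 × 60.6 × 21.1) ≈ 8154.160.

TC* ≈ €8,154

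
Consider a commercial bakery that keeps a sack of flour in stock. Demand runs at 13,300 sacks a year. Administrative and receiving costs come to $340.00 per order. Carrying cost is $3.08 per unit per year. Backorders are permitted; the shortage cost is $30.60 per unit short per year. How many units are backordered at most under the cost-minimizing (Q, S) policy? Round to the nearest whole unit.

S* ≈ 164 sacks

With planned backorders, Q* = √(2DS/H) · √((H+B)/B).
√(2DS/H) = √(2 × 13,300 × 340 / 3.08) = 1713.582.
√((H+B)/B) = √((3.08+30.6)/30.6) = 1.0491.
Q* ≈ 1797.754.
S* = Q* · H/(H+B) = 1797.754 × 3.08/33.68 ≈ 164.403.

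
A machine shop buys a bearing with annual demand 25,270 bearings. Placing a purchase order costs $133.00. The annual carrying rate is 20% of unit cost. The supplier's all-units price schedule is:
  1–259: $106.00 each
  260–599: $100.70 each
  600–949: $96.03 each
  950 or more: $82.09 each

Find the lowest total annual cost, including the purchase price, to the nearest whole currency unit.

TC* ≈ $2,085,751

Holding cost per unit per year at price C is H = 0.20·C.
For each price level, check whether its EOQ is feasible; otherwise the best quantity at that price is the breakpoint.
Tier 1 ($106.00): EOQ = 563.1 exceeds tier's upper bound 259, so this tier is dominated.
EOQ at $100.70 = 577.7 (feasible in tier 2): TC = 25,270×$100.70 + (25,270/577.7)×133 + (577.7/2)×0.20×$100.70 = $2,556,324.18.
EOQ at $96.03 = 591.6 < 600, so use break Q=600: TC = 25,270×$96.03 + (25,270/600.0)×133 + (600.0/2)×0.20×$96.03 = $2,438,041.42.
EOQ at $82.09 = 639.9 < 950, so use break Q=950: TC = 25,270×$82.09 + (25,270/950.0)×133 + (950.0/2)×0.20×$82.09 = $2,085,750.65.
Lowest total cost among the candidates is at Q = 950.0.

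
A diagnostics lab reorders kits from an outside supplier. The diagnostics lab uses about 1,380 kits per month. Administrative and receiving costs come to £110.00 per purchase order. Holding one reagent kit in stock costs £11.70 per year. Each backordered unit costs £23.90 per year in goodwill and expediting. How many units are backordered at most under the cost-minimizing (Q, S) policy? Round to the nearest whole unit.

S* ≈ 224 kits

Annual demand D = 1,380 × 12 = 16,560.
With planned backorders, Q* = √(2DS/H) · √((H+B)/B).
√(2DS/H) = √(2 × 16,560 × 110 / 11.7) = 558.018.
√((H+B)/B) = √((11.7+23.9)/23.9) = 1.2205.
Q* ≈ 681.043.
S* = Q* · H/(H+B) = 681.043 × 11.7/35.6 ≈ 223.826.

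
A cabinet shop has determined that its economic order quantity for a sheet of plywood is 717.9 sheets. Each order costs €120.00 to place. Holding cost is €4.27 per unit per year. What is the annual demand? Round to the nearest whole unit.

The basic EOQ model gives Q* = √(2DS/H); rearrange for the unknown.
From Q* = √(2DS/H): D = Q*²H / (2S) = 717.9² × 4.27 / (2 × 120) = 9169.476.

D ≈ 9,169 sheets per year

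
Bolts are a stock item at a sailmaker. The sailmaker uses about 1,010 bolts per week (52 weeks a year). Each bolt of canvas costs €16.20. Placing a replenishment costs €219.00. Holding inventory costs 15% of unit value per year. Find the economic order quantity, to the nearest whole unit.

Annual demand D = 1,010 × 52 = 52,520.
Holding cost H = 0.15 × €16.20 = €2.4300 per unit per year.
EOQ = √(2DS / H) = √(2 × 52,520 × 219 / 2.43).
= √(23,003,760 / 2.43) = √9,466,567.9012 ≈ 3076.779.

Q* ≈ 3,077 bolts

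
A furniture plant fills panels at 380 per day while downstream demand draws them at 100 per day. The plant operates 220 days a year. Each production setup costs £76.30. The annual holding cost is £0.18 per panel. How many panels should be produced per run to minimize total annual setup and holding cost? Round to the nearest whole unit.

Annual demand D = 100 × 220 = 22,000.
Production build-up factor (1 − d/p) = 1 − 100/380 = 0.7368.
Q* = √(2DS / (H(1 − d/p))) = √(2 × 22,000 × 76.3 / (0.18 × 0.7368)).
= √(3,357,200 / 0.1326) ≈ 5031.125.

Q* ≈ 5,031 panels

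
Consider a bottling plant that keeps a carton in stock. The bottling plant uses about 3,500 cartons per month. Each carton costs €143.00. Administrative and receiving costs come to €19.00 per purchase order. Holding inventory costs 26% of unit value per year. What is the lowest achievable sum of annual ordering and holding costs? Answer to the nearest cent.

TC* ≈ €7,703.20

Annual demand D = 3,500 × 12 = 42,000.
Holding cost H = 0.26 × €143.00 = €37.1800 per unit per year.
The optimal lot size = √(2DS/H) = √(2 × 42,000 × 19 / 37.18) ≈ 207.19.
At Q*, ordering cost (D/Q*)S equals holding cost (Q*/2)H, each = √(DSH/2).
Minimum total = √(2DSH) = √(2 × 42,000 × 19 × 37.18) ≈ 7703.199.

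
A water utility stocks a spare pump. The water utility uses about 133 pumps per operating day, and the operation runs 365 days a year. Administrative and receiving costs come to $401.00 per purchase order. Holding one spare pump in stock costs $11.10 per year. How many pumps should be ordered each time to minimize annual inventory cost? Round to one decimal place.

Annual demand D = 133 × 365 = 48,545.
EOQ = √(2DS / H) = √(2 × 48,545 × 401 / 11.1).
= √(38,933,090 / 11.1) = √3,507,485.5856 ≈ 1872.828.

Q* ≈ 1,872.8 pumps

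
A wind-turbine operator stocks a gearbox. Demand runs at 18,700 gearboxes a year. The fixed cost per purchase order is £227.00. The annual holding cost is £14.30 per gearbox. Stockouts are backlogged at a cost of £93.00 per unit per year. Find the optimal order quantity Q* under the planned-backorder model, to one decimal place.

Q* ≈ 827.6 gearboxes

With planned backorders, Q* = √(2DS/H) · √((H+B)/B).
√(2DS/H) = √(2 × 18,700 × 227 / 14.3) = 770.514.
√((H+B)/B) = √((14.3+93)/93) = 1.0741.
Q* ≈ 827.635.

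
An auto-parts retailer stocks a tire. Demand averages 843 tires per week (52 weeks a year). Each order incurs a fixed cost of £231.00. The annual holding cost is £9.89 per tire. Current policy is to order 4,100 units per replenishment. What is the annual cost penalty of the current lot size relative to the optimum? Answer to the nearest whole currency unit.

Extra cost ≈ £8,592 per year

Annual demand D = 843 × 52 = 43,836.
EOQ = √(2DS/H) = √(2 × 43,836 × 231 / 9.89) ≈ 1431.00.
Cost at Q* = (D/Q*)S + (Q*/2)H = √(2DSH) ≈ £14,152.55.
Cost at Q = 4,100: (43,836/4,100)×231 + (4,100/2)×9.89 = £2,469.78 + £20,274.50 = £22,744.28.
Excess = £22,744.28 − £14,152.55 = £8,591.74.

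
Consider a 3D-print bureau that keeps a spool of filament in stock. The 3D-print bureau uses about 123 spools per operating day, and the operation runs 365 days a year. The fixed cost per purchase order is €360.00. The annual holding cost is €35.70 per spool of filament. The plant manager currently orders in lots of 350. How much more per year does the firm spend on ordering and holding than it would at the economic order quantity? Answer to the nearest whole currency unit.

Annual demand D = 123 × 365 = 44,895.
EOQ = √(2DS/H) = √(2 × 44,895 × 360 / 35.7) ≈ 951.55.
Cost at Q* = (D/Q*)S + (Q*/2)H = √(2DSH) ≈ €33,970.30.
Cost at Q = 350: (44,895/350)×360 + (350/2)×35.7 = €46,177.71 + €6,247.50 = €52,425.21.
Excess = €52,425.21 − €33,970.30 = €18,454.92.

Extra cost ≈ €18,455 per year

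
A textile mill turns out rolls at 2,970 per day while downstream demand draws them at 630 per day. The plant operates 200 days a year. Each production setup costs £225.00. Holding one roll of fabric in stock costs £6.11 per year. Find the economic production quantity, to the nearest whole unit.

Q* ≈ 3,432 rolls

Annual demand D = 630 × 200 = 126,000.
Production build-up factor (1 − d/p) = 1 − 630/2,970 = 0.7879.
Q* = √(2DS / (H(1 − d/p))) = √(2 × 126,000 × 225 / (6.11 × 0.7879)).
= √(56,700,000 / 4.8139) ≈ 3431.952.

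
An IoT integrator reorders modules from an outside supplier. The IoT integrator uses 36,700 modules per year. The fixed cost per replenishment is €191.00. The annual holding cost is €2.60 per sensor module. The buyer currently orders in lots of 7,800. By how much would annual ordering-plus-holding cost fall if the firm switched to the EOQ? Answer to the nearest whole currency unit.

Extra cost ≈ €5,001 per year

EOQ = √(2DS/H) = √(2 × 36,700 × 191 / 2.6) ≈ 2322.08.
Cost at Q* = (D/Q*)S + (Q*/2)H = √(2DSH) ≈ €6,037.42.
Cost at Q = 7,800: (36,700/7,800)×191 + (7,800/2)×2.6 = €898.68 + €10,140.00 = €11,038.68.
Excess = €11,038.68 − €6,037.42 = €5,001.26.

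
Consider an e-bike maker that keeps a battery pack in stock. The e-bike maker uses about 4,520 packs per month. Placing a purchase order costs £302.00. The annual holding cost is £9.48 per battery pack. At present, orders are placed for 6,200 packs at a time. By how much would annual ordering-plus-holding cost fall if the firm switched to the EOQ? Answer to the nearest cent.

Extra cost ≈ £14,406.91 per year

Annual demand D = 4,520 × 12 = 54,240.
EOQ = √(2DS/H) = √(2 × 54,240 × 302 / 9.48) ≈ 1858.98.
Cost at Q* = (D/Q*)S + (Q*/2)H = √(2DSH) ≈ £17,623.11.
Cost at Q = 6,200: (54,240/6,200)×302 + (6,200/2)×9.48 = £2,642.01 + £29,388.00 = £32,030.01.
Excess = £32,030.01 − £17,623.11 = £14,406.91.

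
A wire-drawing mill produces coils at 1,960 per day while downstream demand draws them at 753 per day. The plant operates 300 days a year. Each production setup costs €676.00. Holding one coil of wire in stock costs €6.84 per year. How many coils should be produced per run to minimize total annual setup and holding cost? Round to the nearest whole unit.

Q* ≈ 8,515 coils

Annual demand D = 753 × 300 = 225,900.
Production build-up factor (1 − d/p) = 1 − 753/1,960 = 0.6158.
Q* = √(2DS / (H(1 − d/p))) = √(2 × 225,900 × 676 / (6.84 × 0.6158)).
= √(305,416,800 / 4.2122) ≈ 8515.160.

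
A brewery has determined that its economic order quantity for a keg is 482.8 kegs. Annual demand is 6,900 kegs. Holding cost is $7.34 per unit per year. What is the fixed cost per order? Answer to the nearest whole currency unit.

S ≈ $124

The basic EOQ model gives Q* = √(2DS/H); rearrange for the unknown.
From Q* = √(2DS/H): S = Q*²H / (2D) = 482.8² × 7.34 / (2 × 6,900) = 123.9800.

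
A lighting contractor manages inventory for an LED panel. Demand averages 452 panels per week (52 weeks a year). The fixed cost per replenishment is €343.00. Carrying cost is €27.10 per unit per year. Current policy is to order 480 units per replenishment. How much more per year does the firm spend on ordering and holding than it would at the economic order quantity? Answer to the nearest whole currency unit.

Extra cost ≈ €2,396 per year

Annual demand D = 452 × 52 = 23,504.
EOQ = √(2DS/H) = √(2 × 23,504 × 343 / 27.1) ≈ 771.34.
Cost at Q* = (D/Q*)S + (Q*/2)H = √(2DSH) ≈ €20,903.43.
Cost at Q = 480: (23,504/480)×343 + (480/2)×27.1 = €16,795.57 + €6,504.00 = €23,299.57.
Excess = €23,299.57 − €20,903.43 = €2,396.13.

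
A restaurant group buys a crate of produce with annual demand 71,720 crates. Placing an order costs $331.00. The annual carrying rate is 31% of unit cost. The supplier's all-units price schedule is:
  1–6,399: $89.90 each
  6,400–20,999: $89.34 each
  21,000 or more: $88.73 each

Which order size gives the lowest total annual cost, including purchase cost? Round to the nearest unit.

Q* ≈ 1,305 crates

Holding cost per unit per year at price C is H = 0.31·C.
Candidates are each tier's EOQ (if it falls in that tier) and each price-break quantity.
EOQ at $89.90 = 1305.2 (feasible in tier 1): TC = 71,720×$89.90 + (71,720/1305.2)×331 + (1305.2/2)×0.31×$89.90 = $6,484,003.57.
EOQ at $89.34 = 1309.3 < 6400, so use break Q=6400: TC = 71,720×$89.34 + (71,720/6400.0)×331 + (6400.0/2)×0.31×$89.34 = $6,499,799.35.
EOQ at $88.73 = 1313.8 < 21000, so use break Q=21000: TC = 71,720×$88.73 + (71,720/21000.0)×331 + (21000.0/2)×0.31×$88.73 = $6,653,662.19.
Lowest total cost is $6,484,003.57 at Q = 1305.2.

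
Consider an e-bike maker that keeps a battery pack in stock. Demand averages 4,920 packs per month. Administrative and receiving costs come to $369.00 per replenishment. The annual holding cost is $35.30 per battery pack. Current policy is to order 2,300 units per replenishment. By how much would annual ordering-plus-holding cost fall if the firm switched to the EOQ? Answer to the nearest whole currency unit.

Extra cost ≈ $10,849 per year

Annual demand D = 4,920 × 12 = 59,040.
EOQ = √(2DS/H) = √(2 × 59,040 × 369 / 35.3) ≈ 1111.00.
Cost at Q* = (D/Q*)S + (Q*/2)H = √(2DSH) ≈ $39,218.29.
Cost at Q = 2,300: (59,040/2,300)×369 + (2,300/2)×35.3 = $9,472.07 + $40,595.00 = $50,067.07.
Excess = $50,067.07 − $39,218.29 = $10,848.77.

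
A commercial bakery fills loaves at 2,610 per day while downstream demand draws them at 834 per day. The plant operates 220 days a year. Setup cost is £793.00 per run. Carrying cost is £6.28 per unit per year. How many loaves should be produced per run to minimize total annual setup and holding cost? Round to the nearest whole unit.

Q* ≈ 8,252 loaves

Annual demand D = 834 × 220 = 183,480.
Production build-up factor (1 − d/p) = 1 − 834/2,610 = 0.6805.
Q* = √(2DS / (H(1 − d/p))) = √(2 × 183,480 × 793 / (6.28 × 0.6805)).
= √(290,999,280 / 4.2733) ≈ 8252.108.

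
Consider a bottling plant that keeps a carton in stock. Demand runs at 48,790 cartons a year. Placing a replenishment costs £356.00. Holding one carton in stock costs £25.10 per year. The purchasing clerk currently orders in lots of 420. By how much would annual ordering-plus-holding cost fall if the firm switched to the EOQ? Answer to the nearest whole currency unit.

Extra cost ≈ £17,098 per year

EOQ = √(2DS/H) = √(2 × 48,790 × 356 / 25.1) ≈ 1176.44.
Cost at Q* = (D/Q*)S + (Q*/2)H = √(2DSH) ≈ £29,528.56.
Cost at Q = 420: (48,790/420)×356 + (420/2)×25.1 = £41,355.33 + £5,271.00 = £46,626.33.
Excess = £46,626.33 − £29,528.56 = £17,097.77.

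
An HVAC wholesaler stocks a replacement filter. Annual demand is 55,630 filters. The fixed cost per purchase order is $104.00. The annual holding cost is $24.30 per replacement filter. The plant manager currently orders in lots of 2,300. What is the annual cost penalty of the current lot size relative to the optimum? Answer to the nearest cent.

Extra cost ≈ $13,692.13 per year

EOQ = √(2DS/H) = √(2 × 55,630 × 104 / 24.3) ≈ 690.05.
Cost at Q* = (D/Q*)S + (Q*/2)H = √(2DSH) ≈ $16,768.31.
Cost at Q = 2,300: (55,630/2,300)×104 + (2,300/2)×24.3 = $2,515.44 + $27,945.00 = $30,460.44.
Excess = $30,460.44 − $16,768.31 = $13,692.13.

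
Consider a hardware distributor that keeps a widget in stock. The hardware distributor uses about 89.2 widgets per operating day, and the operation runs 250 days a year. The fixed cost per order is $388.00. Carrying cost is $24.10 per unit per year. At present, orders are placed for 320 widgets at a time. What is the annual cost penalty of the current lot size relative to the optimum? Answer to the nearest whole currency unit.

Extra cost ≈ $10,473 per year

Annual demand D = 89.2 × 250 = 22,300.
EOQ = √(2DS/H) = √(2 × 22,300 × 388 / 24.1) ≈ 847.37.
Cost at Q* = (D/Q*)S + (Q*/2)H = √(2DSH) ≈ $20,421.70.
Cost at Q = 320: (22,300/320)×388 + (320/2)×24.1 = $27,038.75 + $3,856.00 = $30,894.75.
Excess = $30,894.75 − $20,421.70 = $10,473.05.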